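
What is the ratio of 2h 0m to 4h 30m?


Duration 1: 120 minutes
Duration 2: 270 minutes
Ratio = 120:270
GCD = 30
Simplified = 4:9
As a decimal: 4/9 ≈ 0.44

4:9 (0.44)


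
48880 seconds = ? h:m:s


13h 34m 40s

Hours: 48880 ÷ 3600 = 13 remainder 2080
Minutes: 2080 ÷ 60 = 34 remainder 40
Seconds: 40


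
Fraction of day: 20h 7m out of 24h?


0.8382 (83.82%)

Total minutes: 20×60 + 7 = 1207
Day = 24×60 = 1440 minutes
Fraction = 1207/1440 ≈ 0.8382
As a percentage: 1207/1440 × 100 ≈ 83.82%


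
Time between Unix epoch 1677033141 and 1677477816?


444675 seconds (123.5 hours / 5.15 days)

Difference = 1677477816 - 1677033141 = 444675 seconds
In hours: 444675 / 3600 ≈ 123.5
In days: 444675 / 86400 ≈ 5.15


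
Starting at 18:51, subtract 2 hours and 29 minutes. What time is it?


Start: 1131 minutes from midnight
Subtract: 149 minutes
Remaining: 1131 - 149 = 982
Hours: 16, Minutes: 22

16:22


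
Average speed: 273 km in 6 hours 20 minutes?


43.1 km/h

Distance: 273 km
Time: 6h 20m = 380 min = 380/60 = 19/3 hours
Speed = 273 ÷ (19/3) = 273 × 3 / 19 = 819/19 ≈ 43.1 km/h


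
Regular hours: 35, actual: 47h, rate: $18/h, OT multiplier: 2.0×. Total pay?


Regular: 35h × $18 = $630.00
Overtime: 47 - 35 = 12h
OT pay: 12h × $18 × 2.0 = $432.00
Total = $630.00 + $432.00 = $1062.00

$1062.00


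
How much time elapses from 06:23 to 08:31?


2h 8m

End time in minutes: 8×60 + 31 = 511
Start time in minutes: 6×60 + 23 = 383
Difference = 511 - 383 = 128 minutes
= 2 hours 8 minutes


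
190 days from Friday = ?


Start: Friday (index 4)
(4 + 190) mod 7
= 194 mod 7
= 5
Index 5 → Saturday

Saturday


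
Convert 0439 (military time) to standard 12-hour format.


4:39 AM

Hour: 4
4 < 12 → AM


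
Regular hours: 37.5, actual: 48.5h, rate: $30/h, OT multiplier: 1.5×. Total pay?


Regular: 37.5h × $30 = $1125.00
Overtime: 48.5 - 37.5 = 11.0h
OT pay: 11.0h × $30 × 1.5 = $495.00
Total = $1125.00 + $495.00 = $1620.00

$1620.00


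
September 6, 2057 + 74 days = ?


November 19, 2057

Start: September 6, 2057
Add 74 days
September 6 → October 1: 30 - 6 + 1 = 25 days (74 - 25 = 49 left)
October 1 → November 1: 31 - 1 + 1 = 31 days (49 - 31 = 18 left)
November 1 + 18 = November 19, 2057


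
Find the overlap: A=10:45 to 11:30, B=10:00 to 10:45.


Meeting A: 645-690 (in minutes from midnight)
Meeting B: 600-645
Overlap start = max(645, 600) = 645
Overlap end = min(690, 645) = 645
Overlap = max(0, 645 - 645) = 0 min

0 minutes


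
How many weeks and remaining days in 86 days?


12 weeks 2 days

Weeks: 86 ÷ 7 = 12 remainder 2


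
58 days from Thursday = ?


Saturday

Start: Thursday (index 3)
(3 + 58) mod 7
= 61 mod 7
= 5
Index 5 → Saturday


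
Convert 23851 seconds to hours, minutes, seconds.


Hours: 23851 ÷ 3600 = 6 remainder 2251
Minutes: 2251 ÷ 60 = 37 remainder 31
Seconds: 31

6h 37m 31s


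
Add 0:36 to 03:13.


Start: 193 minutes from midnight
Add: 36 minutes
Total: 229 minutes
Hours: 229 ÷ 60 = 3 remainder 49

03:49


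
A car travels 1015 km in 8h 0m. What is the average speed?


Distance: 1015 km
Time: 8 hours
Speed = 1015 / 8 ≈ 126.9 km/h

126.9 km/h


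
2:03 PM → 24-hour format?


Input: 2:03 PM
PM: 2 + 12 = 14

14:03


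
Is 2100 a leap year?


Rules: divisible by 4 AND (not by 100 OR by 400)
2100 ÷ 4 = 525 exactly → divisible by 4
2100 ÷ 100 = 21 exactly → divisible by 100
2100 ÷ 400 = 5 remainder 100 → not divisible by 400
Divisible by 100 but not by 400 → not a leap year

No


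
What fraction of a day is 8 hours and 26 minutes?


Total minutes: 8×60 + 26 = 506
Day = 24×60 = 1440 minutes
Fraction = 506/1440 ≈ 0.3514
As a percentage: 506/1440 × 100 ≈ 35.14%

0.3514 (35.14%)


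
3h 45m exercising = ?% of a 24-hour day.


15.6%

Time: 225 minutes
Day: 1440 minutes
Percentage = (225/1440) × 100 ≈ 15.6%


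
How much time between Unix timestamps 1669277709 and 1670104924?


827215 seconds (229.8 hours / 9.57 days)

Difference = 1670104924 - 1669277709 = 827215 seconds
In hours: 827215 / 3600 ≈ 229.8
In days: 827215 / 86400 ≈ 9.57


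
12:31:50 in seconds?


Hours: 12 × 3600 = 43200
Minutes: 31 × 60 = 1860
Seconds: 50
Total = 43200 + 1860 + 50 = 45110

45110 seconds


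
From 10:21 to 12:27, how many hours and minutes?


2h 6m

End time in minutes: 12×60 + 27 = 747
Start time in minutes: 10×60 + 21 = 621
Difference = 747 - 621 = 126 minutes
= 2 hours 6 minutes


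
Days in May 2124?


31 days

Month: May (month 5)
May has 31 days


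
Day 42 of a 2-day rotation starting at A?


Shift B

Shifts: A, B
Start: A (index 0)
Day 42: (0 + 42 - 1) mod 2
= 41 mod 2
= 1
Index 1 → shift B


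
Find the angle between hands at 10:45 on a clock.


Hour hand = 10×30 + 45×0.5 = 322.5°
Minute hand = 45×6 = 270°
Difference = |322.5 - 270| = 52.5°

52.5°


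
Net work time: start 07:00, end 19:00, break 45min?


11h 15m (675 minutes)

Total time = (19×60+0) - (7×60+0)
= 1140 - 420 = 720 min
Minus break: 720 - 45 = 675 min
= 11h 15m


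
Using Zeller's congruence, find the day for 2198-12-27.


Zeller's congruence:
q=27, m=12, k=98, j=21
h = (27 + ⌊13×13/5⌋ + 98 + ⌊98/4⌋ + ⌊21/4⌋ - 2×21) mod 7
= (27 + 33 + 98 + 24 + 5 - 42) mod 7
= 145 mod 7 = 5
h=5 → Thursday

Thursday


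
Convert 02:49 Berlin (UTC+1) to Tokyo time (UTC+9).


Time difference = UTC+9 - UTC+1 = +8 hours
New hour = (2 + 8) mod 24
= 10 mod 24 = 10
Minutes unchanged → 10:49

10:49


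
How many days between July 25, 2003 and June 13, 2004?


From July 25, 2003 to June 13, 2004
Rest of July 2003: 31 - 25 = 6
Full months: August 31, September 30, October 31, November 30, December 31, January 31, February 2004 29, March 31, April 30, May 31
Days into June 2004: 13
Total = 6 + 31 + 30 + 31 + 30 + 31 + 31 + 29 + 31 + 30 + 31 + 13 = 324 days

324 days


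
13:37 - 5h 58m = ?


07:39

Start: 817 minutes from midnight
Subtract: 358 minutes
Remaining: 817 - 358 = 459
Hours: 7, Minutes: 39


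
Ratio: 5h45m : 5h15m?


23:21 (1.10)

Duration 1: 345 minutes
Duration 2: 315 minutes
Ratio = 345:315
GCD = 15
Simplified = 23:21
As a decimal: 23/21 ≈ 1.10


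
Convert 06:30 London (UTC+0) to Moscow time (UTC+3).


Time difference = UTC+3 - UTC+0 = +3 hours
New hour = (6 + 3) mod 24
= 9 mod 24 = 9
Minutes unchanged → 09:30

09:30


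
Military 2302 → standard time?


Hour: 23
23 - 12 = 11 → PM

11:02 PM


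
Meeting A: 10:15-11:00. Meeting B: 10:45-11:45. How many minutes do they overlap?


15 minutes

Meeting A: 615-660 (in minutes from midnight)
Meeting B: 645-705
Overlap start = max(615, 645) = 645
Overlap end = min(660, 705) = 660
Overlap = max(0, 660 - 645) = 15 min


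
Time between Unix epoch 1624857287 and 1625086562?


Difference = 1625086562 - 1624857287 = 229275 seconds
In hours: 229275 / 3600 ≈ 63.7
In days: 229275 / 86400 ≈ 2.65

229275 seconds (63.7 hours / 2.65 days)


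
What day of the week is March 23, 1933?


Thursday

Zeller's congruence:
q=23, m=3, k=33, j=19
h = (23 + ⌊13×4/5⌋ + 33 + ⌊33/4⌋ + ⌊19/4⌋ - 2×19) mod 7
= (23 + 10 + 33 + 8 + 4 - 38) mod 7
= 40 mod 7 = 5
h=5 → Thursday


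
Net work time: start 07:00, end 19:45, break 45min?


Total time = (19×60+45) - (7×60+0)
= 1185 - 420 = 765 min
Minus break: 765 - 45 = 720 min
= 12h 0m

12h 0m (720 minutes)


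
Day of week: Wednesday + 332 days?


Saturday

Start: Wednesday (index 2)
(2 + 332) mod 7
= 334 mod 7
= 5
Index 5 → Saturday


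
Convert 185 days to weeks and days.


26 weeks 3 days

Weeks: 185 ÷ 7 = 26 remainder 3


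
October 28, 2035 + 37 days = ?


December 4, 2035

Start: October 28, 2035
Add 37 days
October 28 → November 1: 31 - 28 + 1 = 4 days (37 - 4 = 33 left)
November 1 → December 1: 30 - 1 + 1 = 30 days (33 - 30 = 3 left)
December 1 + 3 = December 4, 2035


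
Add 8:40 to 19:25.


04:05 (next day)

Start: 1165 minutes from midnight
Add: 520 minutes
Total: 1685 minutes
Hours: 1685 ÷ 60 = 28 remainder 5
28 ≥ 24 → 28 - 24 = 4 (next day)


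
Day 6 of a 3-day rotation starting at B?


Shifts: A, B, C
Start: B (index 1)
Day 6: (1 + 6 - 1) mod 3
= 6 mod 3
= 0
Index 0 → shift A

Shift A


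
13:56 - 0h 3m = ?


13:53

Start: 836 minutes from midnight
Subtract: 3 minutes
Remaining: 836 - 3 = 833
Hours: 13, Minutes: 53


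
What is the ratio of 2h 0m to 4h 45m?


8:19 (0.42)

Duration 1: 120 minutes
Duration 2: 285 minutes
Ratio = 120:285
GCD = 15
Simplified = 8:19
As a decimal: 8/19 ≈ 0.42


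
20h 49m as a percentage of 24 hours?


Total minutes: 20×60 + 49 = 1249
Day = 24×60 = 1440 minutes
Fraction = 1249/1440 ≈ 0.8674
As a percentage: 1249/1440 × 100 ≈ 86.74%

0.8674 (86.74%)


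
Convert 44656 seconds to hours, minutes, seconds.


12h 24m 16s

Hours: 44656 ÷ 3600 = 12 remainder 1456
Minutes: 1456 ÷ 60 = 24 remainder 16
Seconds: 16


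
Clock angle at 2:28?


Hour hand = 2×30 + 28×0.5 = 74.0°
Minute hand = 28×6 = 168°
Difference = |74.0 - 168| = 94.0°

94.0°


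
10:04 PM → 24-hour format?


Input: 10:04 PM
PM: 10 + 12 = 22

22:04


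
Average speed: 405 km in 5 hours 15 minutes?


Distance: 405 km
Time: 5h 15m = 315 min = 315/60 = 21/4 hours
Speed = 405 ÷ (21/4) = 405 × 4 / 21 = 1620/21 ≈ 77.1 km/h

77.1 km/h


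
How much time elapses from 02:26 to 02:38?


End time in minutes: 2×60 + 38 = 158
Start time in minutes: 2×60 + 26 = 146
Difference = 158 - 146 = 12 minutes
= 0 hours 12 minutes

0h 12m


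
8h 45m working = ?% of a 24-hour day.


36.5%

Time: 525 minutes
Day: 1440 minutes
Percentage = (525/1440) × 100 ≈ 36.5%


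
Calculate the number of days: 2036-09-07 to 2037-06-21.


287 days

From September 7, 2036 to June 21, 2037
Rest of September 2036: 30 - 7 = 23
Full months: October 31, November 30, December 31, January 31, February 2037 28, March 31, April 30, May 31
Days into June 2037: 21
Total = 23 + 31 + 30 + 31 + 31 + 28 + 31 + 30 + 31 + 21 = 287 days


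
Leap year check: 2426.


No

Rules: divisible by 4 AND (not by 100 OR by 400)
2426 ÷ 4 = 606 remainder 2 → not divisible by 4
Not divisible by 4 → not a leap year


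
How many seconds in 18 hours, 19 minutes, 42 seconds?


Hours: 18 × 3600 = 64800
Minutes: 19 × 60 = 1140
Seconds: 42
Total = 64800 + 1140 + 42 = 65982

65982 seconds


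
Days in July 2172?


31 days

Month: July (month 7)
July has 31 days


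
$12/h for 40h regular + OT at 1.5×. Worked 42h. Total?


$516.00

Regular: 40h × $12 = $480.00
Overtime: 42 - 40 = 2h
OT pay: 2h × $12 × 1.5 = $36.00
Total = $480.00 + $36.00 = $516.00


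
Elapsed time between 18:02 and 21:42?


End time in minutes: 21×60 + 42 = 1302
Start time in minutes: 18×60 + 2 = 1082
Difference = 1302 - 1082 = 220 minutes
= 3 hours 40 minutes

3h 40m


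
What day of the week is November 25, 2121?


Zeller's congruence:
q=25, m=11, k=21, j=21
h = (25 + ⌊13×12/5⌋ + 21 + ⌊21/4⌋ + ⌊21/4⌋ - 2×21) mod 7
= (25 + 31 + 21 + 5 + 5 - 42) mod 7
= 45 mod 7 = 3
h=3 → Tuesday

Tuesday


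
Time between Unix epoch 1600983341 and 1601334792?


351451 seconds (97.6 hours / 4.07 days)

Difference = 1601334792 - 1600983341 = 351451 seconds
In hours: 351451 / 3600 ≈ 97.6
In days: 351451 / 86400 ≈ 4.07


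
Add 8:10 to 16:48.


Start: 1008 minutes from midnight
Add: 490 minutes
Total: 1498 minutes
Hours: 1498 ÷ 60 = 24 remainder 58
24 ≥ 24 → 24 - 24 = 0 (next day)

00:58 (next day)


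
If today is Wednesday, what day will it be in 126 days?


Start: Wednesday (index 2)
(2 + 126) mod 7
= 128 mod 7
= 2
Index 2 → Wednesday

Wednesday


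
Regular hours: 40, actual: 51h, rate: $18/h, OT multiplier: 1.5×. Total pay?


Regular: 40h × $18 = $720.00
Overtime: 51 - 40 = 11h
OT pay: 11h × $18 × 1.5 = $297.00
Total = $720.00 + $297.00 = $1017.00

$1017.00


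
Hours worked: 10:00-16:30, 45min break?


5h 45m (345 minutes)

Total time = (16×60+30) - (10×60+0)
= 990 - 600 = 390 min
Minus break: 390 - 45 = 345 min
= 5h 45m


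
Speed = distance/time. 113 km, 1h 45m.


Distance: 113 km
Time: 1h 45m = 105 min = 105/60 = 7/4 hours
Speed = 113 ÷ (7/4) = 113 × 4 / 7 = 452/7 ≈ 64.6 km/h

64.6 km/h


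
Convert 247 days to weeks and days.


35 weeks 2 days

Weeks: 247 ÷ 7 = 35 remainder 2


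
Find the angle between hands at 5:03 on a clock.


133.5°

Hour hand = 5×30 + 3×0.5 = 151.5°
Minute hand = 3×6 = 18°
Difference = |151.5 - 18| = 133.5°


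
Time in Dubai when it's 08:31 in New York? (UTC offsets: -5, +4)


17:31

Time difference = UTC+4 - UTC-5 = +9 hours
New hour = (8 + 9) mod 24
= 17 mod 24 = 17
Minutes unchanged → 17:31


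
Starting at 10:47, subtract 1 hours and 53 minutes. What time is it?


Start: 647 minutes from midnight
Subtract: 113 minutes
Remaining: 647 - 113 = 534
Hours: 8, Minutes: 54

08:54


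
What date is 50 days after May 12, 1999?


July 1, 1999

Start: May 12, 1999
Add 50 days
May 12 → June 1: 31 - 12 + 1 = 20 days (50 - 20 = 30 left)
June 1 → July 1: 30 - 1 + 1 = 30 days (30 - 30 = 0 left)
Land exactly on July 1, 1999


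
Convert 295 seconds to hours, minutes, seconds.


0h 4m 55s

Hours: 295 ÷ 3600 = 0 remainder 295
Minutes: 295 ÷ 60 = 4 remainder 55
Seconds: 55


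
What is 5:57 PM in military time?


17:57

Input: 5:57 PM
PM: 5 + 12 = 17


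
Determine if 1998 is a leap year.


Rules: divisible by 4 AND (not by 100 OR by 400)
1998 ÷ 4 = 499 remainder 2 → not divisible by 4
Not divisible by 4 → not a leap year

No


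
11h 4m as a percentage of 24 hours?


0.4611 (46.11%)

Total minutes: 11×60 + 4 = 664
Day = 24×60 = 1440 minutes
Fraction = 664/1440 ≈ 0.4611
As a percentage: 664/1440 × 100 ≈ 46.11%


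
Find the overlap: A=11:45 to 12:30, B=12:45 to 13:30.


Meeting A: 705-750 (in minutes from midnight)
Meeting B: 765-810
Overlap start = max(705, 765) = 765
Overlap end = min(750, 810) = 750
Overlap = max(0, 750 - 765) = 0 min

0 minutes


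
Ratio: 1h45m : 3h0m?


7:12 (0.58)

Duration 1: 105 minutes
Duration 2: 180 minutes
Ratio = 105:180
GCD = 15
Simplified = 7:12
As a decimal: 7/12 ≈ 0.58


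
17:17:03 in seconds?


62223 seconds

Hours: 17 × 3600 = 61200
Minutes: 17 × 60 = 1020
Seconds: 3
Total = 61200 + 1020 + 3 = 62223


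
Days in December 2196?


31 days

Month: December (month 12)
December has 31 days


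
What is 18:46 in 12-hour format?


Hour: 18
18 - 12 = 6 → PM

6:46 PM


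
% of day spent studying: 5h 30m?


Time: 330 minutes
Day: 1440 minutes
Percentage = (330/1440) × 100 ≈ 22.9%

22.9%


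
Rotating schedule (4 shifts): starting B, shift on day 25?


Shift B

Shifts: A, B, C, D
Start: B (index 1)
Day 25: (1 + 25 - 1) mod 4
= 25 mod 4
= 1
Index 1 → shift B


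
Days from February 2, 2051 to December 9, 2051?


From February 2, 2051 to December 9, 2051
Rest of February 2051: 28 - 2 = 26
Full months: March 31, April 30, May 31, June 30, July 31, August 31, September 30, October 31, November 30
Days into December 2051: 9
Total = 26 + 31 + 30 + 31 + 30 + 31 + 31 + 30 + 31 + 30 + 9 = 310 days

310 days


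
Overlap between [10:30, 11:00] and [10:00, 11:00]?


30 minutes

Meeting A: 630-660 (in minutes from midnight)
Meeting B: 600-660
Overlap start = max(630, 600) = 630
Overlap end = min(660, 660) = 660
Overlap = max(0, 660 - 630) = 30 min


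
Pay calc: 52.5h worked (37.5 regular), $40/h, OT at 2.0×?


Regular: 37.5h × $40 = $1500.00
Overtime: 52.5 - 37.5 = 15.0h
OT pay: 15.0h × $40 × 2.0 = $1200.00
Total = $1500.00 + $1200.00 = $2700.00

$2700.00


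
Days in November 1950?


30 days

Month: November (month 11)
November has 30 days


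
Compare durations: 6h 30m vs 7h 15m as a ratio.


Duration 1: 390 minutes
Duration 2: 435 minutes
Ratio = 390:435
GCD = 15
Simplified = 26:29
As a decimal: 26/29 ≈ 0.90

26:29 (0.90)


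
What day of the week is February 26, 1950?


Sunday

Zeller's congruence:
q=26, m=14, k=49, j=19
h = (26 + ⌊13×15/5⌋ + 49 + ⌊49/4⌋ + ⌊19/4⌋ - 2×19) mod 7
= (26 + 39 + 49 + 12 + 4 - 38) mod 7
= 92 mod 7 = 1
h=1 → Sunday


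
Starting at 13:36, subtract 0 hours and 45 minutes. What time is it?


12:51

Start: 816 minutes from midnight
Subtract: 45 minutes
Remaining: 816 - 45 = 771
Hours: 12, Minutes: 51


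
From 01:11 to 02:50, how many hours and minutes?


End time in minutes: 2×60 + 50 = 170
Start time in minutes: 1×60 + 11 = 71
Difference = 170 - 71 = 99 minutes
= 1 hours 39 minutes

1h 39m


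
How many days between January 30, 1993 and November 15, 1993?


From January 30, 1993 to November 15, 1993
Rest of January 1993: 31 - 30 = 1
Full months: February 1993 28, March 31, April 30, May 31, June 30, July 31, August 31, September 30, October 31
Days into November 1993: 15
Total = 1 + 28 + 31 + 30 + 31 + 30 + 31 + 31 + 30 + 31 + 15 = 289 days

289 days


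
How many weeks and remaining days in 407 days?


Weeks: 407 ÷ 7 = 58 remainder 1

58 weeks 1 days


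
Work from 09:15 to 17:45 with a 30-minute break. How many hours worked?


Total time = (17×60+45) - (9×60+15)
= 1065 - 555 = 510 min
Minus break: 510 - 30 = 480 min
= 8h 0m

8h 0m (480 minutes)


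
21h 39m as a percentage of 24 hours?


0.9021 (90.21%)

Total minutes: 21×60 + 39 = 1299
Day = 24×60 = 1440 minutes
Fraction = 1299/1440 ≈ 0.9021
As a percentage: 1299/1440 × 100 ≈ 90.21%


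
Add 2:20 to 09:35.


11:55

Start: 575 minutes from midnight
Add: 140 minutes
Total: 715 minutes
Hours: 715 ÷ 60 = 11 remainder 55


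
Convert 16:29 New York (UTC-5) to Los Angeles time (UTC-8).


13:29

Time difference = UTC-8 - UTC-5 = -3 hours
New hour = (16 -3) mod 24
= 13 mod 24 = 13
Minutes unchanged → 13:29


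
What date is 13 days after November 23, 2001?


December 6, 2001

Start: November 23, 2001
Add 13 days
November 23 → December 1: 30 - 23 + 1 = 8 days (13 - 8 = 5 left)
December 1 + 5 = December 6, 2001


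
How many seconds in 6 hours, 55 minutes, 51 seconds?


Hours: 6 × 3600 = 21600
Minutes: 55 × 60 = 3300
Seconds: 51
Total = 21600 + 3300 + 51 = 24951

24951 seconds


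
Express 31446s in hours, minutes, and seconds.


8h 44m 6s

Hours: 31446 ÷ 3600 = 8 remainder 2646
Minutes: 2646 ÷ 60 = 44 remainder 6
Seconds: 6


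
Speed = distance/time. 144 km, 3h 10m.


Distance: 144 km
Time: 3h 10m = 190 min = 190/60 = 19/6 hours
Speed = 144 ÷ (19/6) = 144 × 6 / 19 = 864/19 ≈ 45.5 km/h

45.5 km/h


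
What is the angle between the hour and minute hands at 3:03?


Hour hand = 3×30 + 3×0.5 = 91.5°
Minute hand = 3×6 = 18°
Difference = |91.5 - 18| = 73.5°

73.5°


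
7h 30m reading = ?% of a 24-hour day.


Time: 450 minutes
Day: 1440 minutes
Percentage = (450/1440) × 100 ≈ 31.3%

31.3%


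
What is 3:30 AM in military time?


Input: 3:30 AM
AM hour stays: 3

03:30


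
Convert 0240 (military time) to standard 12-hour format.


2:40 AM

Hour: 2
2 < 12 → AM


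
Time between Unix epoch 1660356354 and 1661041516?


Difference = 1661041516 - 1660356354 = 685162 seconds
In hours: 685162 / 3600 ≈ 190.3
In days: 685162 / 86400 ≈ 7.93

685162 seconds (190.3 hours / 7.93 days)


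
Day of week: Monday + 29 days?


Start: Monday (index 0)
(0 + 29) mod 7
= 29 mod 7
= 1
Index 1 → Tuesday

Tuesday


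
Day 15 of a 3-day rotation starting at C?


Shift B

Shifts: A, B, C
Start: C (index 2)
Day 15: (2 + 15 - 1) mod 3
= 16 mod 3
= 1
Index 1 → shift B


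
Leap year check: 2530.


Rules: divisible by 4 AND (not by 100 OR by 400)
2530 ÷ 4 = 632 remainder 2 → not divisible by 4
Not divisible by 4 → not a leap year

No


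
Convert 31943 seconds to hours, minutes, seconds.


Hours: 31943 ÷ 3600 = 8 remainder 3143
Minutes: 3143 ÷ 60 = 52 remainder 23
Seconds: 23

8h 52m 23s


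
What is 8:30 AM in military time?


Input: 8:30 AM
AM hour stays: 8

08:30


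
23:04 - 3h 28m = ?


Start: 1384 minutes from midnight
Subtract: 208 minutes
Remaining: 1384 - 208 = 1176
Hours: 19, Minutes: 36

19:36


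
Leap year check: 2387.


No

Rules: divisible by 4 AND (not by 100 OR by 400)
2387 ÷ 4 = 596 remainder 3 → not divisible by 4
Not divisible by 4 → not a leap year


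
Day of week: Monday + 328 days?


Sunday

Start: Monday (index 0)
(0 + 328) mod 7
= 328 mod 7
= 6
Index 6 → Sunday


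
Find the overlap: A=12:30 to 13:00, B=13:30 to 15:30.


Meeting A: 750-780 (in minutes from midnight)
Meeting B: 810-930
Overlap start = max(750, 810) = 810
Overlap end = min(780, 930) = 780
Overlap = max(0, 780 - 810) = 0 min

0 minutes


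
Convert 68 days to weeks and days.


9 weeks 5 days

Weeks: 68 ÷ 7 = 9 remainder 5


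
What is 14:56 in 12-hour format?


Hour: 14
14 - 12 = 2 → PM

2:56 PM


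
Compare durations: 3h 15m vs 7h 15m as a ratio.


13:29 (0.45)

Duration 1: 195 minutes
Duration 2: 435 minutes
Ratio = 195:435
GCD = 15
Simplified = 13:29
As a decimal: 13/29 ≈ 0.45


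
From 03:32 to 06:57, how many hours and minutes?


3h 25m

End time in minutes: 6×60 + 57 = 417
Start time in minutes: 3×60 + 32 = 212
Difference = 417 - 212 = 205 minutes
= 3 hours 25 minutes


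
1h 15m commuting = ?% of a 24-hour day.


Time: 75 minutes
Day: 1440 minutes
Percentage = (75/1440) × 100 ≈ 5.2%

5.2%


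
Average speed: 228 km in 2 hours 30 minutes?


91.2 km/h

Distance: 228 km
Time: 2h 30m = 150 min = 150/60 = 5/2 hours
Speed = 228 ÷ (5/2) = 228 × 2 / 5 = 456/5 = 91.2 km/h


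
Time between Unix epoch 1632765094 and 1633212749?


447655 seconds (124.3 hours / 5.18 days)

Difference = 1633212749 - 1632765094 = 447655 seconds
In hours: 447655 / 3600 ≈ 124.3
In days: 447655 / 86400 ≈ 5.18


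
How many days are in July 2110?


31 days

Month: July (month 7)
July has 31 days


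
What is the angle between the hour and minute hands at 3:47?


Hour hand = 3×30 + 47×0.5 = 113.5°
Minute hand = 47×6 = 282°
Difference = |113.5 - 282| = 168.5°

168.5°


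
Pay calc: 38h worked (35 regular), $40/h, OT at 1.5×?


$1580.00

Regular: 35h × $40 = $1400.00
Overtime: 38 - 35 = 3h
OT pay: 3h × $40 × 1.5 = $180.00
Total = $1400.00 + $180.00 = $1580.00


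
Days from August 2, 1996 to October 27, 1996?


86 days

From August 2, 1996 to October 27, 1996
Rest of August 1996: 31 - 2 = 29
Full months: September 30
Days into October 1996: 27
Total = 29 + 30 + 27 = 86 days


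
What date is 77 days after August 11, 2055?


October 27, 2055

Start: August 11, 2055
Add 77 days
August 11 → September 1: 31 - 11 + 1 = 21 days (77 - 21 = 56 left)
September 1 → October 1: 30 - 1 + 1 = 30 days (56 - 30 = 26 left)
October 1 + 26 = October 27, 2055


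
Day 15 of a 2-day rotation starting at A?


Shift A

Shifts: A, B
Start: A (index 0)
Day 15: (0 + 15 - 1) mod 2
= 14 mod 2
= 0
Index 0 → shift A


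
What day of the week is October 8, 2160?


Zeller's congruence:
q=8, m=10, k=60, j=21
h = (8 + ⌊13×11/5⌋ + 60 + ⌊60/4⌋ + ⌊21/4⌋ - 2×21) mod 7
= (8 + 28 + 60 + 15 + 5 - 42) mod 7
= 74 mod 7 = 4
h=4 → Wednesday

Wednesday


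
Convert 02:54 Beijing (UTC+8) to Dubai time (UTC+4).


22:54 (previous day)

Time difference = UTC+4 - UTC+8 = -4 hours
New hour = (2 -4) mod 24
= -2 mod 24 = 22
Minutes unchanged → 22:54; -2 < 0 → previous day


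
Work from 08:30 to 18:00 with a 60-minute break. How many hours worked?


Total time = (18×60+0) - (8×60+30)
= 1080 - 510 = 570 min
Minus break: 570 - 60 = 510 min
= 8h 30m

8h 30m (510 minutes)


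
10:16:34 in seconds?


36994 seconds

Hours: 10 × 3600 = 36000
Minutes: 16 × 60 = 960
Seconds: 34
Total = 36000 + 960 + 34 = 36994


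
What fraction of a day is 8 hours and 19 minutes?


0.3465 (34.65%)

Total minutes: 8×60 + 19 = 499
Day = 24×60 = 1440 minutes
Fraction = 499/1440 ≈ 0.3465
As a percentage: 499/1440 × 100 ≈ 34.65%


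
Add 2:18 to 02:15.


Start: 135 minutes from midnight
Add: 138 minutes
Total: 273 minutes
Hours: 273 ÷ 60 = 4 remainder 33

04:33


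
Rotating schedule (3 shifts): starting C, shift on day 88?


Shift C

Shifts: A, B, C
Start: C (index 2)
Day 88: (2 + 88 - 1) mod 3
= 89 mod 3
= 2
Index 2 → shift C


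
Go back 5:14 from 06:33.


Start: 393 minutes from midnight
Subtract: 314 minutes
Remaining: 393 - 314 = 79
Hours: 1, Minutes: 19

01:19


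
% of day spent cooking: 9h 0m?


37.5%

Time: 540 minutes
Day: 1440 minutes
Percentage = (540/1440) × 100 = 37.5%


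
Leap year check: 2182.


Rules: divisible by 4 AND (not by 100 OR by 400)
2182 ÷ 4 = 545 remainder 2 → not divisible by 4
Not divisible by 4 → not a leap year

No


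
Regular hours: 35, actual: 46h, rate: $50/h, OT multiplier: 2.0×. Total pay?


$2850.00

Regular: 35h × $50 = $1750.00
Overtime: 46 - 35 = 11h
OT pay: 11h × $50 × 2.0 = $1100.00
Total = $1750.00 + $1100.00 = $2850.00


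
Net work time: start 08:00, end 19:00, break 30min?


Total time = (19×60+0) - (8×60+0)
= 1140 - 480 = 660 min
Minus break: 660 - 30 = 630 min
= 10h 30m

10h 30m (630 minutes)


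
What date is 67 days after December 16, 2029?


February 21, 2030

Start: December 16, 2029
Add 67 days
December 16 → January 1: 31 - 16 + 1 = 16 days (67 - 16 = 51 left)
January 1 → February 1: 31 - 1 + 1 = 31 days (51 - 31 = 20 left)
February 1 + 20 = February 21, 2030


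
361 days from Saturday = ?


Wednesday

Start: Saturday (index 5)
(5 + 361) mod 7
= 366 mod 7
= 2
Index 2 → Wednesday


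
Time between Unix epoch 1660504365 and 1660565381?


61016 seconds (16.9 hours / 0.71 days)

Difference = 1660565381 - 1660504365 = 61016 seconds
In hours: 61016 / 3600 ≈ 16.9
In days: 61016 / 86400 ≈ 0.71


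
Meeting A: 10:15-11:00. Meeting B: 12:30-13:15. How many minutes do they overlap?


Meeting A: 615-660 (in minutes from midnight)
Meeting B: 750-795
Overlap start = max(615, 750) = 750
Overlap end = min(660, 795) = 660
Overlap = max(0, 660 - 750) = 0 min

0 minutes


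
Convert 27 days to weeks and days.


Weeks: 27 ÷ 7 = 3 remainder 6

3 weeks 6 days


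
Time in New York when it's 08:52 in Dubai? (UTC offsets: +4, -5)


Time difference = UTC-5 - UTC+4 = -9 hours
New hour = (8 -9) mod 24
= -1 mod 24 = 23
Minutes unchanged → 23:52; -1 < 0 → previous day

23:52 (previous day)


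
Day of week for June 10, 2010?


Thursday

Zeller's congruence:
q=10, m=6, k=10, j=20
h = (10 + ⌊13×7/5⌋ + 10 + ⌊10/4⌋ + ⌊20/4⌋ - 2×20) mod 7
= (10 + 18 + 10 + 2 + 5 - 40) mod 7
= 5 mod 7 = 5
h=5 → Thursday


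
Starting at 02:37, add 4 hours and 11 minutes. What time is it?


Start: 157 minutes from midnight
Add: 251 minutes
Total: 408 minutes
Hours: 408 ÷ 60 = 6 remainder 48

06:48


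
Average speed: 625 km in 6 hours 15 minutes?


100.0 km/h

Distance: 625 km
Time: 6h 15m = 375 min = 375/60 = 25/4 hours
Speed = 625 ÷ (25/4) = 625 × 4 / 25 = 2500/25 = 100.0 km/h


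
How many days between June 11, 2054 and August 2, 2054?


From June 11, 2054 to August 2, 2054
Rest of June 2054: 30 - 11 = 19
Full months: July 31
Days into August 2054: 2
Total = 19 + 31 + 2 = 52 days

52 days


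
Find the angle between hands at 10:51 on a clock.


Hour hand = 10×30 + 51×0.5 = 325.5°
Minute hand = 51×6 = 306°
Difference = |325.5 - 306| = 19.5°

19.5°


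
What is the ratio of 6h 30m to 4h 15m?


26:17 (1.53)

Duration 1: 390 minutes
Duration 2: 255 minutes
Ratio = 390:255
GCD = 15
Simplified = 26:17
As a decimal: 26/17 ≈ 1.53


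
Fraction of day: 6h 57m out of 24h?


0.2896 (28.96%)

Total minutes: 6×60 + 57 = 417
Day = 24×60 = 1440 minutes
Fraction = 417/1440 ≈ 0.2896
As a percentage: 417/1440 × 100 ≈ 28.96%


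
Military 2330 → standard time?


Hour: 23
23 - 12 = 11 → PM

11:30 PM


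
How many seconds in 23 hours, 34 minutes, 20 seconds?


Hours: 23 × 3600 = 82800
Minutes: 34 × 60 = 2040
Seconds: 20
Total = 82800 + 2040 + 20 = 84860

84860 seconds


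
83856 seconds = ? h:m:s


Hours: 83856 ÷ 3600 = 23 remainder 1056
Minutes: 1056 ÷ 60 = 17 remainder 36
Seconds: 36

23h 17m 36s


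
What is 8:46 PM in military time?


20:46

Input: 8:46 PM
PM: 8 + 12 = 20


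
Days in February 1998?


Month: February (month 2)
February: 28 or 29 (leap year)
1998 leap year? No

28 days


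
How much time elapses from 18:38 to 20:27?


1h 49m

End time in minutes: 20×60 + 27 = 1227
Start time in minutes: 18×60 + 38 = 1118
Difference = 1227 - 1118 = 109 minutes
= 1 hours 49 minutes


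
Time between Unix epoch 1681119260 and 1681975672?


Difference = 1681975672 - 1681119260 = 856412 seconds
In hours: 856412 / 3600 ≈ 237.9
In days: 856412 / 86400 ≈ 9.91

856412 seconds (237.9 hours / 9.91 days)


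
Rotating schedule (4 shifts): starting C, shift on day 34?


Shifts: A, B, C, D
Start: C (index 2)
Day 34: (2 + 34 - 1) mod 4
= 35 mod 4
= 3
Index 3 → shift D

Shift D


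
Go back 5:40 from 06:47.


Start: 407 minutes from midnight
Subtract: 340 minutes
Remaining: 407 - 340 = 67
Hours: 1, Minutes: 7

01:07


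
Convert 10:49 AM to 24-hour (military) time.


10:49

Input: 10:49 AM
AM hour stays: 10


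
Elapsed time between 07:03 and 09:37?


2h 34m

End time in minutes: 9×60 + 37 = 577
Start time in minutes: 7×60 + 3 = 423
Difference = 577 - 423 = 154 minutes
= 2 hours 34 minutes


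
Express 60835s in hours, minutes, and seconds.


Hours: 60835 ÷ 3600 = 16 remainder 3235
Minutes: 3235 ÷ 60 = 53 remainder 55
Seconds: 55

16h 53m 55s


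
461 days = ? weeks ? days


65 weeks 6 days

Weeks: 461 ÷ 7 = 65 remainder 6


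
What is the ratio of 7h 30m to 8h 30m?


15:17 (0.88)

Duration 1: 450 minutes
Duration 2: 510 minutes
Ratio = 450:510
GCD = 30
Simplified = 15:17
As a decimal: 15/17 ≈ 0.88


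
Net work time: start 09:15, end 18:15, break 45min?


8h 15m (495 minutes)

Total time = (18×60+15) - (9×60+15)
= 1095 - 555 = 540 min
Minus break: 540 - 45 = 495 min
= 8h 15m


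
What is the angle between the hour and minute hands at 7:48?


54.0°

Hour hand = 7×30 + 48×0.5 = 234.0°
Minute hand = 48×6 = 288°
Difference = |234.0 - 288| = 54.0°


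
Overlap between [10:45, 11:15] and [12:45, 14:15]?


Meeting A: 645-675 (in minutes from midnight)
Meeting B: 765-855
Overlap start = max(645, 765) = 765
Overlap end = min(675, 855) = 675
Overlap = max(0, 675 - 765) = 0 min

0 minutes


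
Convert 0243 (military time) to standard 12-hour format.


Hour: 2
2 < 12 → AM

2:43 AM


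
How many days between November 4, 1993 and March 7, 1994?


From November 4, 1993 to March 7, 1994
Rest of November 1993: 30 - 4 = 26
Full months: December 31, January 31, February 1994 28
Days into March 1994: 7
Total = 26 + 31 + 31 + 28 + 7 = 123 days

123 days


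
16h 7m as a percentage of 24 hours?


Total minutes: 16×60 + 7 = 967
Day = 24×60 = 1440 minutes
Fraction = 967/1440 ≈ 0.6715
As a percentage: 967/1440 × 100 ≈ 67.15%

0.6715 (67.15%)


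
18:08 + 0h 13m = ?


Start: 1088 minutes from midnight
Add: 13 minutes
Total: 1101 minutes
Hours: 1101 ÷ 60 = 18 remainder 21

18:21


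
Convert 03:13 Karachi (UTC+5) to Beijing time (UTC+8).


Time difference = UTC+8 - UTC+5 = +3 hours
New hour = (3 + 3) mod 24
= 6 mod 24 = 6
Minutes unchanged → 06:13

06:13


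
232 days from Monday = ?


Tuesday

Start: Monday (index 0)
(0 + 232) mod 7
= 232 mod 7
= 1
Index 1 → Tuesday


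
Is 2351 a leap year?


No

Rules: divisible by 4 AND (not by 100 OR by 400)
2351 ÷ 4 = 587 remainder 3 → not divisible by 4
Not divisible by 4 → not a leap year


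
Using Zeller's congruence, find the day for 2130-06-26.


Zeller's congruence:
q=26, m=6, k=30, j=21
h = (26 + ⌊13×7/5⌋ + 30 + ⌊30/4⌋ + ⌊21/4⌋ - 2×21) mod 7
= (26 + 18 + 30 + 7 + 5 - 42) mod 7
= 44 mod 7 = 2
h=2 → Monday

Monday


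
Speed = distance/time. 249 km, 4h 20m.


57.5 km/h

Distance: 249 km
Time: 4h 20m = 260 min = 260/60 = 13/3 hours
Speed = 249 ÷ (13/3) = 249 × 3 / 13 = 747/13 ≈ 57.5 km/h


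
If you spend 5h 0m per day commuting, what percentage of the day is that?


Time: 300 minutes
Day: 1440 minutes
Percentage = (300/1440) × 100 ≈ 20.8%

20.8%


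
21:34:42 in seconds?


Hours: 21 × 3600 = 75600
Minutes: 34 × 60 = 2040
Seconds: 42
Total = 75600 + 2040 + 42 = 77682

77682 seconds


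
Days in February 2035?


Month: February (month 2)
February: 28 or 29 (leap year)
2035 leap year? No

28 days


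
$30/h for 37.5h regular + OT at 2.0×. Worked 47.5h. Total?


Regular: 37.5h × $30 = $1125.00
Overtime: 47.5 - 37.5 = 10.0h
OT pay: 10.0h × $30 × 2.0 = $600.00
Total = $1125.00 + $600.00 = $1725.00

$1725.00


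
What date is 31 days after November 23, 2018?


December 24, 2018

Start: November 23, 2018
Add 31 days
November 23 → December 1: 30 - 23 + 1 = 8 days (31 - 8 = 23 left)
December 1 + 23 = December 24, 2018


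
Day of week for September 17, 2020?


Zeller's congruence:
q=17, m=9, k=20, j=20
h = (17 + ⌊13×10/5⌋ + 20 + ⌊20/4⌋ + ⌊20/4⌋ - 2×20) mod 7
= (17 + 26 + 20 + 5 + 5 - 40) mod 7
= 33 mod 7 = 5
h=5 → Thursday

Thursday


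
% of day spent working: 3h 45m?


15.6%

Time: 225 minutes
Day: 1440 minutes
Percentage = (225/1440) × 100 ≈ 15.6%


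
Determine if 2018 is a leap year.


Rules: divisible by 4 AND (not by 100 OR by 400)
2018 ÷ 4 = 504 remainder 2 → not divisible by 4
Not divisible by 4 → not a leap year

No


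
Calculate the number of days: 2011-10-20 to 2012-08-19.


304 days

From October 20, 2011 to August 19, 2012
Rest of October 2011: 31 - 20 = 11
Full months: November 30, December 31, January 31, February 2012 29, March 31, April 30, May 31, June 30, July 31
Days into August 2012: 19
Total = 11 + 30 + 31 + 31 + 29 + 31 + 30 + 31 + 30 + 31 + 19 = 304 days


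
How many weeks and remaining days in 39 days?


Weeks: 39 ÷ 7 = 5 remainder 4

5 weeks 4 days


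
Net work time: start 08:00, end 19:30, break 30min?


11h 0m (660 minutes)

Total time = (19×60+30) - (8×60+0)
= 1170 - 480 = 690 min
Minus break: 690 - 30 = 660 min
= 11h 0m


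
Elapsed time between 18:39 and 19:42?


End time in minutes: 19×60 + 42 = 1182
Start time in minutes: 18×60 + 39 = 1119
Difference = 1182 - 1119 = 63 minutes
= 1 hours 3 minutes

1h 3m


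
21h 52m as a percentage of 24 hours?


0.9111 (91.11%)

Total minutes: 21×60 + 52 = 1312
Day = 24×60 = 1440 minutes
Fraction = 1312/1440 ≈ 0.9111
As a percentage: 1312/1440 × 100 ≈ 91.11%


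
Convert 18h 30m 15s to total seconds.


Hours: 18 × 3600 = 64800
Minutes: 30 × 60 = 1800
Seconds: 15
Total = 64800 + 1800 + 15 = 66615

66615 seconds


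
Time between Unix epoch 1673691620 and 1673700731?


Difference = 1673700731 - 1673691620 = 9111 seconds
In hours: 9111 / 3600 ≈ 2.5
In days: 9111 / 86400 ≈ 0.11

9111 seconds (2.5 hours / 0.11 days)


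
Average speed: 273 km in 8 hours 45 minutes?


31.2 km/h

Distance: 273 km
Time: 8h 45m = 525 min = 525/60 = 35/4 hours
Speed = 273 ÷ (35/4) = 273 × 4 / 35 = 1092/35 = 31.2 km/h


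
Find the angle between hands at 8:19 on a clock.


Hour hand = 8×30 + 19×0.5 = 249.5°
Minute hand = 19×6 = 114°
Difference = |249.5 - 114| = 135.5°

135.5°


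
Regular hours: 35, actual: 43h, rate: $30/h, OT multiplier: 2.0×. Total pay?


$1530.00

Regular: 35h × $30 = $1050.00
Overtime: 43 - 35 = 8h
OT pay: 8h × $30 × 2.0 = $480.00
Total = $1050.00 + $480.00 = $1530.00


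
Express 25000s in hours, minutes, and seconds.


Hours: 25000 ÷ 3600 = 6 remainder 3400
Minutes: 3400 ÷ 60 = 56 remainder 40
Seconds: 40

6h 56m 40s


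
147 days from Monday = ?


Monday

Start: Monday (index 0)
(0 + 147) mod 7
= 147 mod 7
= 0
Index 0 → Monday


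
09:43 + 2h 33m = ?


Start: 583 minutes from midnight
Add: 153 minutes
Total: 736 minutes
Hours: 736 ÷ 60 = 12 remainder 16

12:16


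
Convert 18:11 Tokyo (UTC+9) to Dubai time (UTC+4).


13:11

Time difference = UTC+4 - UTC+9 = -5 hours
New hour = (18 -5) mod 24
= 13 mod 24 = 13
Minutes unchanged → 13:11


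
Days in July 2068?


31 days

Month: July (month 7)
July has 31 days


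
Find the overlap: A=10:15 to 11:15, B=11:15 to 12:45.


Meeting A: 615-675 (in minutes from midnight)
Meeting B: 675-765
Overlap start = max(615, 675) = 675
Overlap end = min(675, 765) = 675
Overlap = max(0, 675 - 675) = 0 min

0 minutes


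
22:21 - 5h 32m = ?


16:49

Start: 1341 minutes from midnight
Subtract: 332 minutes
Remaining: 1341 - 332 = 1009
Hours: 16, Minutes: 49


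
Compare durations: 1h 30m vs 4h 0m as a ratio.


Duration 1: 90 minutes
Duration 2: 240 minutes
Ratio = 90:240
GCD = 30
Simplified = 3:8
As a decimal: 3/8 ≈ 0.38

3:8 (0.38)


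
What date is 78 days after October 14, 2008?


Start: October 14, 2008
Add 78 days
October 14 → November 1: 31 - 14 + 1 = 18 days (78 - 18 = 60 left)
November 1 → December 1: 30 - 1 + 1 = 30 days (60 - 30 = 30 left)
December 1 + 30 = December 31, 2008

December 31, 2008


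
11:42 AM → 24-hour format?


11:42

Input: 11:42 AM
AM hour stays: 11


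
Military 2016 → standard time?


8:16 PM

Hour: 20
20 - 12 = 8 → PM


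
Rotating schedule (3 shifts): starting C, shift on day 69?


Shifts: A, B, C
Start: C (index 2)
Day 69: (2 + 69 - 1) mod 3
= 70 mod 3
= 1
Index 1 → shift B

Shift B


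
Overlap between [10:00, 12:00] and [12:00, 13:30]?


Meeting A: 600-720 (in minutes from midnight)
Meeting B: 720-810
Overlap start = max(600, 720) = 720
Overlap end = min(720, 810) = 720
Overlap = max(0, 720 - 720) = 0 min

0 minutes


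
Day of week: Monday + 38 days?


Start: Monday (index 0)
(0 + 38) mod 7
= 38 mod 7
= 3
Index 3 → Thursday

Thursday


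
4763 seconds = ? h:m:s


Hours: 4763 ÷ 3600 = 1 remainder 1163
Minutes: 1163 ÷ 60 = 19 remainder 23
Seconds: 23

1h 19m 23s


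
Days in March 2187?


31 days

Month: March (month 3)
March has 31 days


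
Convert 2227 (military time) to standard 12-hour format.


Hour: 22
22 - 12 = 10 → PM

10:27 PM


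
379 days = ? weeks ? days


Weeks: 379 ÷ 7 = 54 remainder 1

54 weeks 1 days


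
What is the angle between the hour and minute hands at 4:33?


61.5°

Hour hand = 4×30 + 33×0.5 = 136.5°
Minute hand = 33×6 = 198°
Difference = |136.5 - 198| = 61.5°


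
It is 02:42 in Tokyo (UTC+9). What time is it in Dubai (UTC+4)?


Time difference = UTC+4 - UTC+9 = -5 hours
New hour = (2 -5) mod 24
= -3 mod 24 = 21
Minutes unchanged → 21:42; -3 < 0 → previous day

21:42 (previous day)


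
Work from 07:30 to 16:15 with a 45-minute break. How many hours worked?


Total time = (16×60+15) - (7×60+30)
= 975 - 450 = 525 min
Minus break: 525 - 45 = 480 min
= 8h 0m

8h 0m (480 minutes)


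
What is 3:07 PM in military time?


Input: 3:07 PM
PM: 3 + 12 = 15

15:07


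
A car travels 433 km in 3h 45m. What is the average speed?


115.5 km/h

Distance: 433 km
Time: 3h 45m = 225 min = 225/60 = 15/4 hours
Speed = 433 ÷ (15/4) = 433 × 4 / 15 = 1732/15 ≈ 115.5 km/h
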